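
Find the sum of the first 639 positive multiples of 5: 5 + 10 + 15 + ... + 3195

Factor out 5: = 5(1 + 2 + ... + 639) = 5 × n(n+1)/2
= 5 × 639×640/2
= 5 × 204480
= 1022400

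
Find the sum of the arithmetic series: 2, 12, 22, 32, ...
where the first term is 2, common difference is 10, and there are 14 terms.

Sₙ = n/2 × (first + last)
Last term = a + (n-1)d = 2 + (14-1)×10 = 132
S_14 = 14/2 × (2 + 132)
S_14 = 14/2 × 134 = 938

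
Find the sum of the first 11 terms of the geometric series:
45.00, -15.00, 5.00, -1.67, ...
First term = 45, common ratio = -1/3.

Sₙ = a(1 - rⁿ) / (1 - r)
S_11 = 45(1 - (-1/3)^11) / (1 - (-1/3))
S_11 = 45(1 - (-1/177147)) / (4/3)
S_11 = 221435/6561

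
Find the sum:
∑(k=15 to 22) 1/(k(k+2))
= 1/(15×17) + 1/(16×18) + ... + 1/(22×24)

Partial fractions: 1/(k(k+2)) = (1/2)[1/k - 1/(k+2)]
Telescoping leaves the first two and last two terms:
= (1/2)[1/15 + 1/16 - 1/23 - 1/24]
= 81/3680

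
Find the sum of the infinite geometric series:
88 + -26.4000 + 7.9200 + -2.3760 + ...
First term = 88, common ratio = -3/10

For |r| < 1, S = a / (1 - r)
S = 88 / (1 - (-3/10))
S = 88 / (13/10)
S = 880/13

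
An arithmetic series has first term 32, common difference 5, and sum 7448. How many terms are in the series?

Using S = n/2 × [2a + (n-1)d]
7448 = n/2 × [2(32) + (n-1)(5)]
7448 = n/2 × [64 + 5n - 5]
14896 = n × [59 + 5n]
5n² + (59)n - 14896 = 0
Discriminant: Δ = (59)² - 4(5)(-14896) = 3481 + 297920 = 301401
√Δ = 549
n = [-(59) + √Δ] / (2·5) = (-59 + 549) / 10 = 490 / 10 = 49
(The negative root is discarded since n must be a positive integer.)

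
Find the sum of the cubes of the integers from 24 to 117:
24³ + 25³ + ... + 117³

Use ∑_{k=1}^{n} k³ = [n(n+1)/2]², then subtract the first 23 terms.
∑_{k=1}^{117} k³ = [117×118/2]² = 6903² = 47651409
∑_{k=1}^{23} k³ = [23×24/2]² = 276² = 76176
∑_{k=24}^{117} k³ = 47651409 - 76176 = 47575233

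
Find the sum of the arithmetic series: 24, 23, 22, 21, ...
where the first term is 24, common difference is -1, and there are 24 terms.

Sₙ = n/2 × (first + last)
Last term = a + (n-1)d = 24 + (24-1)×(-1) = 1
S_24 = 24/2 × (24 + 1)
S_24 = 24/2 × 25 = 300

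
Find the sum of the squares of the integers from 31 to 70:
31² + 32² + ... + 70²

Use ∑_{k=1}^{n} k² = n(n+1)(2n+1)/6, then subtract the first 30 terms.
∑_{k=1}^{70} k² = 70×71×141/6 = 116795
∑_{k=1}^{30} k² = 30×31×61/6 = 9455
∑_{k=31}^{70} k² = 116795 - 9455 = 107340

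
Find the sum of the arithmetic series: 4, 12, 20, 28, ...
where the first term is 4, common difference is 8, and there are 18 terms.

Sₙ = n/2 × (first + last)
Last term = a + (n-1)d = 4 + (18-1)×8 = 140
S_18 = 18/2 × (4 + 140)
S_18 = 18/2 × 144 = 1296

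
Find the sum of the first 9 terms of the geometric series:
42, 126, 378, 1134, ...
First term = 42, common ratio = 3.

Sₙ = a(1 - rⁿ) / (1 - r)
S_9 = 42(1 - 3^9) / (1 - 3)
S_9 = 42(1 - 19683) / (-2)
S_9 = 413322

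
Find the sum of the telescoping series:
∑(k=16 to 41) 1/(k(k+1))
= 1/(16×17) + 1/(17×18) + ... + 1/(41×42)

Partial fractions: 1/(k(k+1)) = 1/k - 1/(k+1)
The series telescopes:
= (1/16 - 1/17) + (1/17 - 1/18) + ... + (1/41 - 1/42)
= 1/16 - 1/42
= 13/336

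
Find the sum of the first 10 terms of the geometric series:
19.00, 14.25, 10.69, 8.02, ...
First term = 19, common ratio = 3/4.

Sₙ = a(1 - rⁿ) / (1 - r)
S_10 = 19(1 - (3/4)^10) / (1 - (3/4))
S_10 = 19(1 - (59049/1048576)) / (1/4)
S_10 = 18801013/262144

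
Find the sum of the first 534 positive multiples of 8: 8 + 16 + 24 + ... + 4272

Factor out 8: = 8(1 + 2 + ... + 534) = 8 × n(n+1)/2
= 8 × 534×535/2
= 8 × 142845
= 1142760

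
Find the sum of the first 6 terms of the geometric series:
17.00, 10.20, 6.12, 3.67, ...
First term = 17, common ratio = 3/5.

Sₙ = a(1 - rⁿ) / (1 - r)
S_6 = 17(1 - (3/5)^6) / (1 - (3/5))
S_6 = 17(1 - (729/15625)) / (2/5)
S_6 = 126616/3125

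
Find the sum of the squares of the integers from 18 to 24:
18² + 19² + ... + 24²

Use ∑_{k=1}^{n} k² = n(n+1)(2n+1)/6, then subtract the first 17 terms.
∑_{k=1}^{24} k² = 24×25×49/6 = 4900
∑_{k=1}^{17} k² = 17×18×35/6 = 1785
∑_{k=18}^{24} k² = 4900 - 1785 = 3115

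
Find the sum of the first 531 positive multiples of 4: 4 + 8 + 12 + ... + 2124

Factor out 4: = 4(1 + 2 + ... + 531) = 4 × n(n+1)/2
= 4 × 531×532/2
= 4 × 141246
= 564984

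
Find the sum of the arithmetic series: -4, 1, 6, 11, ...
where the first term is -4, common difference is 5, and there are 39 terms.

Sₙ = n/2 × (first + last)
Last term = a + (n-1)d = -4 + (39-1)×5 = 186
S_39 = 39/2 × (-4 + 186)
S_39 = 39/2 × 182 = 3549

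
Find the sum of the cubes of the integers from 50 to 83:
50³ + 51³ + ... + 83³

Use ∑_{k=1}^{n} k³ = [n(n+1)/2]², then subtract the first 49 terms.
∑_{k=1}^{83} k³ = [83×84/2]² = 3486² = 12152196
∑_{k=1}^{49} k³ = [49×50/2]² = 1225² = 1500625
∑_{k=50}^{83} k³ = 12152196 - 1500625 = 10651571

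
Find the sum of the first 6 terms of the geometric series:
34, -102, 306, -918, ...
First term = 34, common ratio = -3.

Sₙ = a(1 - rⁿ) / (1 - r)
S_6 = 34(1 - (-3)^6) / (1 - (-3))
S_6 = 34(1 - 729) / (4)
S_6 = -6188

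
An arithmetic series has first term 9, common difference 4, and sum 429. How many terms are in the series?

Using S = n/2 × [2a + (n-1)d]
429 = n/2 × [2(9) + (n-1)(4)]
429 = n/2 × [18 + 4n - 4]
858 = n × [14 + 4n]
4n² + (14)n - 858 = 0
Discriminant: Δ = (14)² - 4(4)(-858) = 196 + 13728 = 13924
√Δ = 118
n = [-(14) + √Δ] / (2·4) = (-14 + 118) / 8 = 104 / 8 = 13
(The negative root is discarded since n must be a positive integer.)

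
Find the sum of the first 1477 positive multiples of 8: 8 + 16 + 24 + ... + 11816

Factor out 8: = 8(1 + 2 + ... + 1477) = 8 × n(n+1)/2
= 8 × 1477×1478/2
= 8 × 1091503
= 8732024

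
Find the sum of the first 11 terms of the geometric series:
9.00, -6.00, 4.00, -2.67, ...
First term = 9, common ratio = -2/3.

Sₙ = a(1 - rⁿ) / (1 - r)
S_11 = 9(1 - (-2/3)^11) / (1 - (-2/3))
S_11 = 9(1 - (-2048/177147)) / (5/3)
S_11 = 35839/6561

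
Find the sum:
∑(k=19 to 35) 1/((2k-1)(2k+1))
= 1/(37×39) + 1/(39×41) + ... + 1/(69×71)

Partial fractions: 1/((2k-1)(2k+1)) = (1/2)[1/(2k-1) - 1/(2k+1)]
The series telescopes:
= (1/2)[1/37 - 1/71]
= 17/2627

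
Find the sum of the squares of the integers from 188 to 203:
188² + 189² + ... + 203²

Use ∑_{k=1}^{n} k² = n(n+1)(2n+1)/6, then subtract the first 187 terms.
∑_{k=1}^{203} k² = 203×204×407/6 = 2809114
∑_{k=1}^{187} k² = 187×188×375/6 = 2197250
∑_{k=188}^{203} k² = 2809114 - 2197250 = 611864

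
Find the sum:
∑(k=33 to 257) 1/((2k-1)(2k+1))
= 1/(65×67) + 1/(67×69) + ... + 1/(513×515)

Partial fractions: 1/((2k-1)(2k+1)) = (1/2)[1/(2k-1) - 1/(2k+1)]
The series telescopes:
= (1/2)[1/65 - 1/515]
= 9/1339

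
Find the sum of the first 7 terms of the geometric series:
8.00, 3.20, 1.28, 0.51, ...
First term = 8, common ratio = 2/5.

Sₙ = a(1 - rⁿ) / (1 - r)
S_7 = 8(1 - (2/5)^7) / (1 - (2/5))
S_7 = 8(1 - (128/78125)) / (3/5)
S_7 = 207992/15625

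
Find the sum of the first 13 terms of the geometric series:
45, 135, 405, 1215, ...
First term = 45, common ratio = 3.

Sₙ = a(1 - rⁿ) / (1 - r)
S_13 = 45(1 - 3^13) / (1 - 3)
S_13 = 45(1 - 1594323) / (-2)
S_13 = 35872245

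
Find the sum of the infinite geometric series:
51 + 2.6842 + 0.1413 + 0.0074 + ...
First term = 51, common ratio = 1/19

For |r| < 1, S = a / (1 - r)
S = 51 / (1 - (1/19))
S = 51 / (18/19)
S = 323/6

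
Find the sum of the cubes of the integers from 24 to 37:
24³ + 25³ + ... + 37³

Use ∑_{k=1}^{n} k³ = [n(n+1)/2]², then subtract the first 23 terms.
∑_{k=1}^{37} k³ = [37×38/2]² = 703² = 494209
∑_{k=1}^{23} k³ = [23×24/2]² = 276² = 76176
∑_{k=24}^{37} k³ = 494209 - 76176 = 418033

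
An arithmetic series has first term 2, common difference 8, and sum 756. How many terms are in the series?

Using S = n/2 × [2a + (n-1)d]
756 = n/2 × [2(2) + (n-1)(8)]
756 = n/2 × [4 + 8n - 8]
1512 = n × [-4 + 8n]
8n² + (-4)n - 1512 = 0
Discriminant: Δ = (-4)² - 4(8)(-1512) = 16 + 48384 = 48400
√Δ = 220
n = [-(-4) + √Δ] / (2·8) = (4 + 220) / 16 = 224 / 16 = 14
(The negative root is discarded since n must be a positive integer.)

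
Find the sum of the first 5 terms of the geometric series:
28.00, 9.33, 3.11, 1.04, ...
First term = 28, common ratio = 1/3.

Sₙ = a(1 - rⁿ) / (1 - r)
S_5 = 28(1 - (1/3)^5) / (1 - (1/3))
S_5 = 28(1 - (1/243)) / (2/3)
S_5 = 3388/81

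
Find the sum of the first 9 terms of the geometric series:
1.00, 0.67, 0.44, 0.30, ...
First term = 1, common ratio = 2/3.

Sₙ = a(1 - rⁿ) / (1 - r)
S_9 = 1(1 - (2/3)^9) / (1 - (2/3))
S_9 = 1(1 - (512/19683)) / (1/3)
S_9 = 19171/6561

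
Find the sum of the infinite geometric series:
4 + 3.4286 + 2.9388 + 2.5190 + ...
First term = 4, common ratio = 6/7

For |r| < 1, S = a / (1 - r)
S = 4 / (1 - (6/7))
S = 4 / (1/7)
S = 28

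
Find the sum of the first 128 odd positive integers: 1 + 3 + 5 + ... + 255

Sum of first n odd numbers = n²
= 128²
= 16384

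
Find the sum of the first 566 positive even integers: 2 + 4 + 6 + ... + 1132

Sum of first n even numbers = n(n+1)
= 566×567
= 320922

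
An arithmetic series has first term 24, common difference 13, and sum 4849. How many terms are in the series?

Using S = n/2 × [2a + (n-1)d]
4849 = n/2 × [2(24) + (n-1)(13)]
4849 = n/2 × [48 + 13n - 13]
9698 = n × [35 + 13n]
13n² + (35)n - 9698 = 0
Discriminant: Δ = (35)² - 4(13)(-9698) = 1225 + 504296 = 505521
√Δ = 711
n = [-(35) + √Δ] / (2·13) = (-35 + 711) / 26 = 676 / 26 = 26
(The negative root is discarded since n must be a positive integer.)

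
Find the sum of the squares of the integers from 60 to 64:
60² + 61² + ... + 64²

Use ∑_{k=1}^{n} k² = n(n+1)(2n+1)/6, then subtract the first 59 terms.
∑_{k=1}^{64} k² = 64×65×129/6 = 89440
∑_{k=1}^{59} k² = 59×60×119/6 = 70210
∑_{k=60}^{64} k² = 89440 - 70210 = 19230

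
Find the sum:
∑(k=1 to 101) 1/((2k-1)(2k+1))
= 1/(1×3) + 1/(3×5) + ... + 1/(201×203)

Partial fractions: 1/((2k-1)(2k+1)) = (1/2)[1/(2k-1) - 1/(2k+1)]
The series telescopes:
= (1/2)[1/1 - 1/203]
= 101/203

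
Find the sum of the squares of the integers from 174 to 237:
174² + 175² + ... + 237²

Use ∑_{k=1}^{n} k² = n(n+1)(2n+1)/6, then subtract the first 173 terms.
∑_{k=1}^{237} k² = 237×238×475/6 = 4465475
∑_{k=1}^{173} k² = 173×174×347/6 = 1740899
∑_{k=174}^{237} k² = 4465475 - 1740899 = 2724576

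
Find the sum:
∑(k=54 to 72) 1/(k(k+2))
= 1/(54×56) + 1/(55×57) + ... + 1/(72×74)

Partial fractions: 1/(k(k+2)) = (1/2)[1/k - 1/(k+2)]
Telescoping leaves the first two and last two terms:
= (1/2)[1/54 + 1/55 - 1/73 - 1/74]
= 38057/8021970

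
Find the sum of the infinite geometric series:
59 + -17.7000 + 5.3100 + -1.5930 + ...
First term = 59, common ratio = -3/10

For |r| < 1, S = a / (1 - r)
S = 59 / (1 - (-3/10))
S = 59 / (13/10)
S = 590/13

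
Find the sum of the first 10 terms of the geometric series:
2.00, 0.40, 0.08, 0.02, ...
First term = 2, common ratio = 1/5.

Sₙ = a(1 - rⁿ) / (1 - r)
S_10 = 2(1 - (1/5)^10) / (1 - (1/5))
S_10 = 2(1 - (1/9765625)) / (4/5)
S_10 = 4882812/1953125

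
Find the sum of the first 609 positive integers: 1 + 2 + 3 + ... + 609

Formula: ∑k = n(n+1)/2
= 609×610/2
= 371490/2
= 185745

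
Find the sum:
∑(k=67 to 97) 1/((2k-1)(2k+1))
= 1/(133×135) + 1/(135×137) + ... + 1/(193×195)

Partial fractions: 1/((2k-1)(2k+1)) = (1/2)[1/(2k-1) - 1/(2k+1)]
The series telescopes:
= (1/2)[1/133 - 1/195]
= 31/25935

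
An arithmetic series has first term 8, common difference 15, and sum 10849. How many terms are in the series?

Using S = n/2 × [2a + (n-1)d]
10849 = n/2 × [2(8) + (n-1)(15)]
10849 = n/2 × [16 + 15n - 15]
21698 = n × [1 + 15n]
15n² + (1)n - 21698 = 0
Discriminant: Δ = (1)² - 4(15)(-21698) = 1 + 1301880 = 1301881
√Δ = 1141
n = [-(1) + √Δ] / (2·15) = (-1 + 1141) / 30 = 1140 / 30 = 38
(The negative root is discarded since n must be a positive integer.)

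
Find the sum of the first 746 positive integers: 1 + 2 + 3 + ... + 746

Formula: ∑k = n(n+1)/2
= 746×747/2
= 557262/2
= 278631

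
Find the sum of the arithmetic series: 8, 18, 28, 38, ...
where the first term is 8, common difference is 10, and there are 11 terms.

Sₙ = n/2 × (first + last)
Last term = a + (n-1)d = 8 + (11-1)×10 = 108
S_11 = 11/2 × (8 + 108)
S_11 = 11/2 × 116 = 638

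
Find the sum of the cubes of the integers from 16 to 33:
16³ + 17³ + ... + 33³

Use ∑_{k=1}^{n} k³ = [n(n+1)/2]², then subtract the first 15 terms.
∑_{k=1}^{33} k³ = [33×34/2]² = 561² = 314721
∑_{k=1}^{15} k³ = [15×16/2]² = 120² = 14400
∑_{k=16}^{33} k³ = 314721 - 14400 = 300321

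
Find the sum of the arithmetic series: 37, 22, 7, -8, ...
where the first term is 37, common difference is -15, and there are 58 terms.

Sₙ = n/2 × (first + last)
Last term = a + (n-1)d = 37 + (58-1)×(-15) = -818
S_58 = 58/2 × (37 + (-818))
S_58 = 58/2 × (-781) = -22649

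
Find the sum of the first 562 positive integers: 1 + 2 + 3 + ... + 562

Formula: ∑k = n(n+1)/2
= 562×563/2
= 316406/2
= 158203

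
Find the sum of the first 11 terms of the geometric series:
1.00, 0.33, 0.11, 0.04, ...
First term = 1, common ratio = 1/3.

Sₙ = a(1 - rⁿ) / (1 - r)
S_11 = 1(1 - (1/3)^11) / (1 - (1/3))
S_11 = 1(1 - (1/177147)) / (2/3)
S_11 = 88573/59049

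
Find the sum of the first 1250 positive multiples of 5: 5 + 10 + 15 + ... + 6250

Factor out 5: = 5(1 + 2 + ... + 1250) = 5 × n(n+1)/2
= 5 × 1250×1251/2
= 5 × 781875
= 3909375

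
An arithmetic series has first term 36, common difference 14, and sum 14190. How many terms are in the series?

Using S = n/2 × [2a + (n-1)d]
14190 = n/2 × [2(36) + (n-1)(14)]
14190 = n/2 × [72 + 14n - 14]
28380 = n × [58 + 14n]
14n² + (58)n - 28380 = 0
Discriminant: Δ = (58)² - 4(14)(-28380) = 3364 + 1589280 = 1592644
√Δ = 1262
n = [-(58) + √Δ] / (2·14) = (-58 + 1262) / 28 = 1204 / 28 = 43
(The negative root is discarded since n must be a positive integer.)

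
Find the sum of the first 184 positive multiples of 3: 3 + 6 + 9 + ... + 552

Factor out 3: = 3(1 + 2 + ... + 184) = 3 × n(n+1)/2
= 3 × 184×185/2
= 3 × 17020
= 51060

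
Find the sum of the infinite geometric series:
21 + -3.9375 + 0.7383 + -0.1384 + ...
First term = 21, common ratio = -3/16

For |r| < 1, S = a / (1 - r)
S = 21 / (1 - (-3/16))
S = 21 / (19/16)
S = 336/19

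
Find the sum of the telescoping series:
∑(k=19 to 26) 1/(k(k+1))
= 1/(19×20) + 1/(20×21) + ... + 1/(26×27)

Partial fractions: 1/(k(k+1)) = 1/k - 1/(k+1)
The series telescopes:
= (1/19 - 1/20) + (1/20 - 1/21) + ... + (1/26 - 1/27)
= 1/19 - 1/27
= 8/513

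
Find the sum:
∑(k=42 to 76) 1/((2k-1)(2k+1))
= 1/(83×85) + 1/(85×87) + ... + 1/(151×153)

Partial fractions: 1/((2k-1)(2k+1)) = (1/2)[1/(2k-1) - 1/(2k+1)]
The series telescopes:
= (1/2)[1/83 - 1/153]
= 35/12699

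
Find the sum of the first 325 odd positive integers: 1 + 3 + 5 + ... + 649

Sum of first n odd numbers = n²
= 325²
= 105625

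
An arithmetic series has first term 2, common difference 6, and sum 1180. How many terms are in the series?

Using S = n/2 × [2a + (n-1)d]
1180 = n/2 × [2(2) + (n-1)(6)]
1180 = n/2 × [4 + 6n - 6]
2360 = n × [-2 + 6n]
6n² + (-2)n - 2360 = 0
Discriminant: Δ = (-2)² - 4(6)(-2360) = 4 + 56640 = 56644
√Δ = 238
n = [-(-2) + √Δ] / (2·6) = (2 + 238) / 12 = 240 / 12 = 20
(The negative root is discarded since n must be a positive integer.)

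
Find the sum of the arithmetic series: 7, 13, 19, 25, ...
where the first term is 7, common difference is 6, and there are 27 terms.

Sₙ = n/2 × (first + last)
Last term = a + (n-1)d = 7 + (27-1)×6 = 163
S_27 = 27/2 × (7 + 163)
S_27 = 27/2 × 170 = 2295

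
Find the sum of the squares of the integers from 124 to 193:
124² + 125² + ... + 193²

Use ∑_{k=1}^{n} k² = n(n+1)(2n+1)/6, then subtract the first 123 terms.
∑_{k=1}^{193} k² = 193×194×387/6 = 2415009
∑_{k=1}^{123} k² = 123×124×247/6 = 627874
∑_{k=124}^{193} k² = 2415009 - 627874 = 1787135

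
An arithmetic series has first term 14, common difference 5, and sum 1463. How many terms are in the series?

Using S = n/2 × [2a + (n-1)d]
1463 = n/2 × [2(14) + (n-1)(5)]
1463 = n/2 × [28 + 5n - 5]
2926 = n × [23 + 5n]
5n² + (23)n - 2926 = 0
Discriminant: Δ = (23)² - 4(5)(-2926) = 529 + 58520 = 59049
√Δ = 243
n = [-(23) + √Δ] / (2·5) = (-23 + 243) / 10 = 220 / 10 = 22
(The negative root is discarded since n must be a positive integer.)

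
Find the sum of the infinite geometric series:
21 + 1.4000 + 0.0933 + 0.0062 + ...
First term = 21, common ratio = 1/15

For |r| < 1, S = a / (1 - r)
S = 21 / (1 - (1/15))
S = 21 / (14/15)
S = 45/2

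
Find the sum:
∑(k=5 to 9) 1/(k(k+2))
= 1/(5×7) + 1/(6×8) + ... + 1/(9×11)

Partial fractions: 1/(k(k+2)) = (1/2)[1/k - 1/(k+2)]
Telescoping leaves the first two and last two terms:
= (1/2)[1/5 + 1/6 - 1/10 - 1/11]
= 29/330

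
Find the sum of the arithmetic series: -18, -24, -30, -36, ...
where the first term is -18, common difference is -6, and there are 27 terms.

Sₙ = n/2 × (first + last)
Last term = a + (n-1)d = -18 + (27-1)×(-6) = -174
S_27 = 27/2 × (-18 + (-174))
S_27 = 27/2 × (-192) = -2592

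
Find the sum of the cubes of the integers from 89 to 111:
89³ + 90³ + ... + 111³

Use ∑_{k=1}^{n} k³ = [n(n+1)/2]², then subtract the first 88 terms.
∑_{k=1}^{111} k³ = [111×112/2]² = 6216² = 38638656
∑_{k=1}^{88} k³ = [88×89/2]² = 3916² = 15335056
∑_{k=89}^{111} k³ = 38638656 - 15335056 = 23303600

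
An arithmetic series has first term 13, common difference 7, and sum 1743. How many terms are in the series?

Using S = n/2 × [2a + (n-1)d]
1743 = n/2 × [2(13) + (n-1)(7)]
1743 = n/2 × [26 + 7n - 7]
3486 = n × [19 + 7n]
7n² + (19)n - 3486 = 0
Discriminant: Δ = (19)² - 4(7)(-3486) = 361 + 97608 = 97969
√Δ = 313
n = [-(19) + √Δ] / (2·7) = (-19 + 313) / 14 = 294 / 14 = 21
(The negative root is discarded since n must be a positive integer.)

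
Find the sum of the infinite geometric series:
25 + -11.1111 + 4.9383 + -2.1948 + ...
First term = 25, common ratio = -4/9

For |r| < 1, S = a / (1 - r)
S = 25 / (1 - (-4/9))
S = 25 / (13/9)
S = 225/13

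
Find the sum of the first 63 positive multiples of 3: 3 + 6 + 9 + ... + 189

Factor out 3: = 3(1 + 2 + ... + 63) = 3 × n(n+1)/2
= 3 × 63×64/2
= 3 × 2016
= 6048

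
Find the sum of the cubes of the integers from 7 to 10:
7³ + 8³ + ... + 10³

Use ∑_{k=1}^{n} k³ = [n(n+1)/2]², then subtract the first 6 terms.
∑_{k=1}^{10} k³ = [10×11/2]² = 55² = 3025
∑_{k=1}^{6} k³ = [6×7/2]² = 21² = 441
∑_{k=7}^{10} k³ = 3025 - 441 = 2584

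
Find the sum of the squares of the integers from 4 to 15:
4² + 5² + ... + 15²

Use ∑_{k=1}^{n} k² = n(n+1)(2n+1)/6, then subtract the first 3 terms.
∑_{k=1}^{15} k² = 15×16×31/6 = 1240
∑_{k=1}^{3} k² = 3×4×7/6 = 14
∑_{k=4}^{15} k² = 1240 - 14 = 1226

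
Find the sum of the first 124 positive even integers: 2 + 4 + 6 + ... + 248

Sum of first n even numbers = n(n+1)
= 124×125
= 15500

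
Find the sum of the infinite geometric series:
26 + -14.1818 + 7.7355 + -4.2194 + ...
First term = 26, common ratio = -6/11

For |r| < 1, S = a / (1 - r)
S = 26 / (1 - (-6/11))
S = 26 / (17/11)
S = 286/17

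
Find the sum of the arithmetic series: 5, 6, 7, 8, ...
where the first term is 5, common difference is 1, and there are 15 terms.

Sₙ = n/2 × (first + last)
Last term = a + (n-1)d = 5 + (15-1)×1 = 19
S_15 = 15/2 × (5 + 19)
S_15 = 15/2 × 24 = 180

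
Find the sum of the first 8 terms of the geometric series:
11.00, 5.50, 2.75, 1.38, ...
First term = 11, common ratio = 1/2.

Sₙ = a(1 - rⁿ) / (1 - r)
S_8 = 11(1 - (1/2)^8) / (1 - (1/2))
S_8 = 11(1 - (1/256)) / (1/2)
S_8 = 2805/128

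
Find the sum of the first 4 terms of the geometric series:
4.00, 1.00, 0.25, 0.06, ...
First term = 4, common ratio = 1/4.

Sₙ = a(1 - rⁿ) / (1 - r)
S_4 = 4(1 - (1/4)^4) / (1 - (1/4))
S_4 = 4(1 - (1/256)) / (3/4)
S_4 = 85/16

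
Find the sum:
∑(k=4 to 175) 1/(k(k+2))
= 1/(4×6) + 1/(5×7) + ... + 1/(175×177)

Partial fractions: 1/(k(k+2)) = (1/2)[1/k - 1/(k+2)]
Telescoping leaves the first two and last two terms:
= (1/2)[1/4 + 1/5 - 1/176 - 1/177]
= 68327/311520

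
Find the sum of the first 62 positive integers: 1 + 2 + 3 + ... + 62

Formula: ∑k = n(n+1)/2
= 62×63/2
= 3906/2
= 1953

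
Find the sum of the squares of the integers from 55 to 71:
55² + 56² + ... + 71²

Use ∑_{k=1}^{n} k² = n(n+1)(2n+1)/6, then subtract the first 54 terms.
∑_{k=1}^{71} k² = 71×72×143/6 = 121836
∑_{k=1}^{54} k² = 54×55×109/6 = 53955
∑_{k=55}^{71} k² = 121836 - 53955 = 67881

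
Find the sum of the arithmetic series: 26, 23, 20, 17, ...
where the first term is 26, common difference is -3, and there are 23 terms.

Sₙ = n/2 × (first + last)
Last term = a + (n-1)d = 26 + (23-1)×(-3) = -40
S_23 = 23/2 × (26 + (-40))
S_23 = 23/2 × (-14) = -161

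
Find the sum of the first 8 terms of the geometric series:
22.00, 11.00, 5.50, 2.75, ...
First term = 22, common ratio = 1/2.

Sₙ = a(1 - rⁿ) / (1 - r)
S_8 = 22(1 - (1/2)^8) / (1 - (1/2))
S_8 = 22(1 - (1/256)) / (1/2)
S_8 = 2805/64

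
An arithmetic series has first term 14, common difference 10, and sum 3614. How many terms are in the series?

Using S = n/2 × [2a + (n-1)d]
3614 = n/2 × [2(14) + (n-1)(10)]
3614 = n/2 × [28 + 10n - 10]
7228 = n × [18 + 10n]
10n² + (18)n - 7228 = 0
Discriminant: Δ = (18)² - 4(10)(-7228) = 324 + 289120 = 289444
√Δ = 538
n = [-(18) + √Δ] / (2·10) = (-18 + 538) / 20 = 520 / 20 = 26
(The negative root is discarded since n must be a positive integer.)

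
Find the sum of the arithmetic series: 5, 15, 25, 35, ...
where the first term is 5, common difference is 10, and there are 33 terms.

Sₙ = n/2 × (first + last)
Last term = a + (n-1)d = 5 + (33-1)×10 = 325
S_33 = 33/2 × (5 + 325)
S_33 = 33/2 × 330 = 5445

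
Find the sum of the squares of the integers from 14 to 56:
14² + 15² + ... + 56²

Use ∑_{k=1}^{n} k² = n(n+1)(2n+1)/6, then subtract the first 13 terms.
∑_{k=1}^{56} k² = 56×57×113/6 = 60116
∑_{k=1}^{13} k² = 13×14×27/6 = 819
∑_{k=14}^{56} k² = 60116 - 819 = 59297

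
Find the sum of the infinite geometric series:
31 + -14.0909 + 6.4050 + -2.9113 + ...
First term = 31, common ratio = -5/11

For |r| < 1, S = a / (1 - r)
S = 31 / (1 - (-5/11))
S = 31 / (16/11)
S = 341/16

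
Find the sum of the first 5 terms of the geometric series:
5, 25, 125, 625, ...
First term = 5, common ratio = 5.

Sₙ = a(1 - rⁿ) / (1 - r)
S_5 = 5(1 - 5^5) / (1 - 5)
S_5 = 5(1 - 3125) / (-4)
S_5 = 3905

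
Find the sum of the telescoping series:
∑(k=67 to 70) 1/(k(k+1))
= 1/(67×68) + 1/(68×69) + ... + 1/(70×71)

Partial fractions: 1/(k(k+1)) = 1/k - 1/(k+1)
The series telescopes:
= (1/67 - 1/68) + (1/68 - 1/69) + ... + (1/70 - 1/71)
= 1/67 - 1/71
= 4/4757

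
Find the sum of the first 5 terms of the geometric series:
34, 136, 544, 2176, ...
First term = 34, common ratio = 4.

Sₙ = a(1 - rⁿ) / (1 - r)
S_5 = 34(1 - 4^5) / (1 - 4)
S_5 = 34(1 - 1024) / (-3)
S_5 = 11594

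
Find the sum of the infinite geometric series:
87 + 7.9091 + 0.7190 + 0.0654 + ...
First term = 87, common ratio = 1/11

For |r| < 1, S = a / (1 - r)
S = 87 / (1 - (1/11))
S = 87 / (10/11)
S = 957/10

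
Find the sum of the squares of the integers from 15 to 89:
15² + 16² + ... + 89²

Use ∑_{k=1}^{n} k² = n(n+1)(2n+1)/6, then subtract the first 14 terms.
∑_{k=1}^{89} k² = 89×90×179/6 = 238965
∑_{k=1}^{14} k² = 14×15×29/6 = 1015
∑_{k=15}^{89} k² = 238965 - 1015 = 237950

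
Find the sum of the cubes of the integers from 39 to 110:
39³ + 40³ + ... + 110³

Use ∑_{k=1}^{n} k³ = [n(n+1)/2]², then subtract the first 38 terms.
∑_{k=1}^{110} k³ = [110×111/2]² = 6105² = 37271025
∑_{k=1}^{38} k³ = [38×39/2]² = 741² = 549081
∑_{k=39}^{110} k³ = 37271025 - 549081 = 36721944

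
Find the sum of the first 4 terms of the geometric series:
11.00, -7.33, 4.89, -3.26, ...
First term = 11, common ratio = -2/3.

Sₙ = a(1 - rⁿ) / (1 - r)
S_4 = 11(1 - (-2/3)^4) / (1 - (-2/3))
S_4 = 11(1 - (16/81)) / (5/3)
S_4 = 143/27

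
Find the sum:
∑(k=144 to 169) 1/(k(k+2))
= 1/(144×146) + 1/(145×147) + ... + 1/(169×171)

Partial fractions: 1/(k(k+2)) = (1/2)[1/k - 1/(k+2)]
Telescoping leaves the first two and last two terms:
= (1/2)[1/144 + 1/145 - 1/170 - 1/171]
= 949/899232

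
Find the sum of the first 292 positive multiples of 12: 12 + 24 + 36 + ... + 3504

Factor out 12: = 12(1 + 2 + ... + 292) = 12 × n(n+1)/2
= 12 × 292×293/2
= 12 × 42778
= 513336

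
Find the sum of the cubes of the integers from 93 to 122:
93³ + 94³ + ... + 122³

Use ∑_{k=1}^{n} k³ = [n(n+1)/2]², then subtract the first 92 terms.
∑_{k=1}^{122} k³ = [122×123/2]² = 7503² = 56295009
∑_{k=1}^{92} k³ = [92×93/2]² = 4278² = 18301284
∑_{k=93}^{122} k³ = 56295009 - 18301284 = 37993725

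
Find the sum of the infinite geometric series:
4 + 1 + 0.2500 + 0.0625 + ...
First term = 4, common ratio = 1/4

For |r| < 1, S = a / (1 - r)
S = 4 / (1 - (1/4))
S = 4 / (3/4)
S = 16/3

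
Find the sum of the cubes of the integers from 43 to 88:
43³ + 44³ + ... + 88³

Use ∑_{k=1}^{n} k³ = [n(n+1)/2]², then subtract the first 42 terms.
∑_{k=1}^{88} k³ = [88×89/2]² = 3916² = 15335056
∑_{k=1}^{42} k³ = [42×43/2]² = 903² = 815409
∑_{k=43}^{88} k³ = 15335056 - 815409 = 14519647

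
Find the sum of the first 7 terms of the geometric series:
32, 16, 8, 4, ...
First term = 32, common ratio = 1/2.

Sₙ = a(1 - rⁿ) / (1 - r)
S_7 = 32(1 - (1/2)^7) / (1 - (1/2))
S_7 = 32(1 - (1/128)) / (1/2)
S_7 = 127/2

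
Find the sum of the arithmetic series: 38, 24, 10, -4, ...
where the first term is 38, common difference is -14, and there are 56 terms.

Sₙ = n/2 × (first + last)
Last term = a + (n-1)d = 38 + (56-1)×(-14) = -732
S_56 = 56/2 × (38 + (-732))
S_56 = 56/2 × (-694) = -19432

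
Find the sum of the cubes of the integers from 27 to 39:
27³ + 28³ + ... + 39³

Use ∑_{k=1}^{n} k³ = [n(n+1)/2]², then subtract the first 26 terms.
∑_{k=1}^{39} k³ = [39×40/2]² = 780² = 608400
∑_{k=1}^{26} k³ = [26×27/2]² = 351² = 123201
∑_{k=27}^{39} k³ = 608400 - 123201 = 485199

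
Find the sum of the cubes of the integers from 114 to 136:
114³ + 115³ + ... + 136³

Use ∑_{k=1}^{n} k³ = [n(n+1)/2]², then subtract the first 113 terms.
∑_{k=1}^{136} k³ = [136×137/2]² = 9316² = 86787856
∑_{k=1}^{113} k³ = [113×114/2]² = 6441² = 41486481
∑_{k=114}^{136} k³ = 86787856 - 41486481 = 45301375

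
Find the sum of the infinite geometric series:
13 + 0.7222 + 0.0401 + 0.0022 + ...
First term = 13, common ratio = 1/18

For |r| < 1, S = a / (1 - r)
S = 13 / (1 - (1/18))
S = 13 / (17/18)
S = 234/17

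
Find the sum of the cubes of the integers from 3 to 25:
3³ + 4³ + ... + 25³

Use ∑_{k=1}^{n} k³ = [n(n+1)/2]², then subtract the first 2 terms.
∑_{k=1}^{25} k³ = [25×26/2]² = 325² = 105625
∑_{k=1}^{2} k³ = [2×3/2]² = 3² = 9
∑_{k=3}^{25} k³ = 105625 - 9 = 105616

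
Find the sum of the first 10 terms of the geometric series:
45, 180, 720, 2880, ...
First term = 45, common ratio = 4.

Sₙ = a(1 - rⁿ) / (1 - r)
S_10 = 45(1 - 4^10) / (1 - 4)
S_10 = 45(1 - 1048576) / (-3)
S_10 = 15728625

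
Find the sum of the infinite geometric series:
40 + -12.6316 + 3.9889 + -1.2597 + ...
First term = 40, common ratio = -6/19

For |r| < 1, S = a / (1 - r)
S = 40 / (1 - (-6/19))
S = 40 / (25/19)
S = 152/5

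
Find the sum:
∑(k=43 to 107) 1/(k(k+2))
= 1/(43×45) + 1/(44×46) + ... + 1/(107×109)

Partial fractions: 1/(k(k+2)) = (1/2)[1/k - 1/(k+2)]
Telescoping leaves the first two and last two terms:
= (1/2)[1/43 + 1/44 - 1/108 - 1/109]
= 19175/1392039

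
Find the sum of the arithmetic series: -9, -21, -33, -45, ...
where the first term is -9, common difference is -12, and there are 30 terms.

Sₙ = n/2 × (first + last)
Last term = a + (n-1)d = -9 + (30-1)×(-12) = -357
S_30 = 30/2 × (-9 + (-357))
S_30 = 30/2 × (-366) = -5490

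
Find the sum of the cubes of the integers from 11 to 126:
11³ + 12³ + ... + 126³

Use ∑_{k=1}^{n} k³ = [n(n+1)/2]², then subtract the first 10 terms.
∑_{k=1}^{126} k³ = [126×127/2]² = 8001² = 64016001
∑_{k=1}^{10} k³ = [10×11/2]² = 55² = 3025
∑_{k=11}^{126} k³ = 64016001 - 3025 = 64012976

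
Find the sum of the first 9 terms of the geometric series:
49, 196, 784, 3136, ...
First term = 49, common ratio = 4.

Sₙ = a(1 - rⁿ) / (1 - r)
S_9 = 49(1 - 4^9) / (1 - 4)
S_9 = 49(1 - 262144) / (-3)
S_9 = 4281669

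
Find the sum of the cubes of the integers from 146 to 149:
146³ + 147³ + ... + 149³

Use ∑_{k=1}^{n} k³ = [n(n+1)/2]², then subtract the first 145 terms.
∑_{k=1}^{149} k³ = [149×150/2]² = 11175² = 124880625
∑_{k=1}^{145} k³ = [145×146/2]² = 10585² = 112042225
∑_{k=146}^{149} k³ = 124880625 - 112042225 = 12838400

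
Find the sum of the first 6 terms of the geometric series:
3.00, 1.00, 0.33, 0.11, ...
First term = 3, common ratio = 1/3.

Sₙ = a(1 - rⁿ) / (1 - r)
S_6 = 3(1 - (1/3)^6) / (1 - (1/3))
S_6 = 3(1 - (1/729)) / (2/3)
S_6 = 364/81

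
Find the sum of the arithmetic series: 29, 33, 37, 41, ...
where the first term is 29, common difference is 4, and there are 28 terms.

Sₙ = n/2 × (first + last)
Last term = a + (n-1)d = 29 + (28-1)×4 = 137
S_28 = 28/2 × (29 + 137)
S_28 = 28/2 × 166 = 2324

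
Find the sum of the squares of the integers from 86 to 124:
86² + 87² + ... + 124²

Use ∑_{k=1}^{n} k² = n(n+1)(2n+1)/6, then subtract the first 85 terms.
∑_{k=1}^{124} k² = 124×125×249/6 = 643250
∑_{k=1}^{85} k² = 85×86×171/6 = 208335
∑_{k=86}^{124} k² = 643250 - 208335 = 434915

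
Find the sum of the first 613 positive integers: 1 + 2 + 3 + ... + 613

Formula: ∑k = n(n+1)/2
= 613×614/2
= 376382/2
= 188191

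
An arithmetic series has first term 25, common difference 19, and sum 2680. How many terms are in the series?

Using S = n/2 × [2a + (n-1)d]
2680 = n/2 × [2(25) + (n-1)(19)]
2680 = n/2 × [50 + 19n - 19]
5360 = n × [31 + 19n]
19n² + (31)n - 5360 = 0
Discriminant: Δ = (31)² - 4(19)(-5360) = 961 + 407360 = 408321
√Δ = 639
n = [-(31) + √Δ] / (2·19) = (-31 + 639) / 38 = 608 / 38 = 16
(The negative root is discarded since n must be a positive integer.)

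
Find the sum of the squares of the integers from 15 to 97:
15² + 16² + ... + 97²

Use ∑_{k=1}^{n} k² = n(n+1)(2n+1)/6, then subtract the first 14 terms.
∑_{k=1}^{97} k² = 97×98×195/6 = 308945
∑_{k=1}^{14} k² = 14×15×29/6 = 1015
∑_{k=15}^{97} k² = 308945 - 1015 = 307930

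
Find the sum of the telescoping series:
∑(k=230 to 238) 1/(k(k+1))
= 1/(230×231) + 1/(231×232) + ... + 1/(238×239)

Partial fractions: 1/(k(k+1)) = 1/k - 1/(k+1)
The series telescopes:
= (1/230 - 1/231) + (1/231 - 1/232) + ... + (1/238 - 1/239)
= 1/230 - 1/239
= 9/54970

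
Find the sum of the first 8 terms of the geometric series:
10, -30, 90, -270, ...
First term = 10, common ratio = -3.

Sₙ = a(1 - rⁿ) / (1 - r)
S_8 = 10(1 - (-3)^8) / (1 - (-3))
S_8 = 10(1 - 6561) / (4)
S_8 = -16400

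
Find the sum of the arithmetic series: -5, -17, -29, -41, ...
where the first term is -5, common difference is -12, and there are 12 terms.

Sₙ = n/2 × (first + last)
Last term = a + (n-1)d = -5 + (12-1)×(-12) = -137
S_12 = 12/2 × (-5 + (-137))
S_12 = 12/2 × (-142) = -852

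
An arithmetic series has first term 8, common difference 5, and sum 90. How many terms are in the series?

Using S = n/2 × [2a + (n-1)d]
90 = n/2 × [2(8) + (n-1)(5)]
90 = n/2 × [16 + 5n - 5]
180 = n × [11 + 5n]
5n² + (11)n - 180 = 0
Discriminant: Δ = (11)² - 4(5)(-180) = 121 + 3600 = 3721
√Δ = 61
n = [-(11) + √Δ] / (2·5) = (-11 + 61) / 10 = 50 / 10 = 5
(The negative root is discarded since n must be a positive integer.)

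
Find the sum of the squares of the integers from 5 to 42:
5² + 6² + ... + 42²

Use ∑_{k=1}^{n} k² = n(n+1)(2n+1)/6, then subtract the first 4 terms.
∑_{k=1}^{42} k² = 42×43×85/6 = 25585
∑_{k=1}^{4} k² = 4×5×9/6 = 30
∑_{k=5}^{42} k² = 25585 - 30 = 25555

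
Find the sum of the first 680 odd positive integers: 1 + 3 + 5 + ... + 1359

Sum of first n odd numbers = n²
= 680²
= 462400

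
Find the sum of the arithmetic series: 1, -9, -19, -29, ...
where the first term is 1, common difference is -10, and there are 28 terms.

Sₙ = n/2 × (first + last)
Last term = a + (n-1)d = 1 + (28-1)×(-10) = -269
S_28 = 28/2 × (1 + (-269))
S_28 = 28/2 × (-268) = -3752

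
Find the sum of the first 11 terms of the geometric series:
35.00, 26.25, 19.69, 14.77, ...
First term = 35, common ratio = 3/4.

Sₙ = a(1 - rⁿ) / (1 - r)
S_11 = 35(1 - (3/4)^11) / (1 - (3/4))
S_11 = 35(1 - (177147/4194304)) / (1/4)
S_11 = 140600495/1048576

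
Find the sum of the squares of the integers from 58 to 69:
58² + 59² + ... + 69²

Use ∑_{k=1}^{n} k² = n(n+1)(2n+1)/6, then subtract the first 57 terms.
∑_{k=1}^{69} k² = 69×70×139/6 = 111895
∑_{k=1}^{57} k² = 57×58×115/6 = 63365
∑_{k=58}^{69} k² = 111895 - 63365 = 48530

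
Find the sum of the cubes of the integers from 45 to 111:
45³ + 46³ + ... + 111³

Use ∑_{k=1}^{n} k³ = [n(n+1)/2]², then subtract the first 44 terms.
∑_{k=1}^{111} k³ = [111×112/2]² = 6216² = 38638656
∑_{k=1}^{44} k³ = [44×45/2]² = 990² = 980100
∑_{k=45}^{111} k³ = 38638656 - 980100 = 37658556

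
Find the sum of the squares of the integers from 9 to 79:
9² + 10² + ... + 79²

Use ∑_{k=1}^{n} k² = n(n+1)(2n+1)/6, then subtract the first 8 terms.
∑_{k=1}^{79} k² = 79×80×159/6 = 167480
∑_{k=1}^{8} k² = 8×9×17/6 = 204
∑_{k=9}^{79} k² = 167480 - 204 = 167276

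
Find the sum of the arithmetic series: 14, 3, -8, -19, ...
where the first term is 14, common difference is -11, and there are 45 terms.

Sₙ = n/2 × (first + last)
Last term = a + (n-1)d = 14 + (45-1)×(-11) = -470
S_45 = 45/2 × (14 + (-470))
S_45 = 45/2 × (-456) = -10260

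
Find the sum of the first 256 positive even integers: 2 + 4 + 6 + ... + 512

Sum of first n even numbers = n(n+1)
= 256×257
= 65792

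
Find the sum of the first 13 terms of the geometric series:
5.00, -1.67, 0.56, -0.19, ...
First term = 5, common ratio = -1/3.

Sₙ = a(1 - rⁿ) / (1 - r)
S_13 = 5(1 - (-1/3)^13) / (1 - (-1/3))
S_13 = 5(1 - (-1/1594323)) / (4/3)
S_13 = 1992905/531441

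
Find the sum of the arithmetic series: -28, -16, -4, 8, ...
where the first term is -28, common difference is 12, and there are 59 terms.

Sₙ = n/2 × (first + last)
Last term = a + (n-1)d = -28 + (59-1)×12 = 668
S_59 = 59/2 × (-28 + 668)
S_59 = 59/2 × 640 = 18880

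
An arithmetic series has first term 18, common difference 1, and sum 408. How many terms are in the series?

Using S = n/2 × [2a + (n-1)d]
408 = n/2 × [2(18) + (n-1)(1)]
408 = n/2 × [36 + 1n - 1]
816 = n × [35 + 1n]
1n² + (35)n - 816 = 0
Discriminant: Δ = (35)² - 4(1)(-816) = 1225 + 3264 = 4489
√Δ = 67
n = [-(35) + √Δ] / (2·1) = (-35 + 67) / 2 = 32 / 2 = 16
(The negative root is discarded since n must be a positive integer.)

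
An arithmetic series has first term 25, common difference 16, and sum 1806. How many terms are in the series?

Using S = n/2 × [2a + (n-1)d]
1806 = n/2 × [2(25) + (n-1)(16)]
1806 = n/2 × [50 + 16n - 16]
3612 = n × [34 + 16n]
16n² + (34)n - 3612 = 0
Discriminant: Δ = (34)² - 4(16)(-3612) = 1156 + 231168 = 232324
√Δ = 482
n = [-(34) + √Δ] / (2·16) = (-34 + 482) / 32 = 448 / 32 = 14
(The negative root is discarded since n must be a positive integer.)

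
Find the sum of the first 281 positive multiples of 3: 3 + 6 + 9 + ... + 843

Factor out 3: = 3(1 + 2 + ... + 281) = 3 × n(n+1)/2
= 3 × 281×282/2
= 3 × 39621
= 118863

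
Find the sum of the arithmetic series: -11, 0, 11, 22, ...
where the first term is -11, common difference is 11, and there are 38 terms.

Sₙ = n/2 × (first + last)
Last term = a + (n-1)d = -11 + (38-1)×11 = 396
S_38 = 38/2 × (-11 + 396)
S_38 = 38/2 × 385 = 7315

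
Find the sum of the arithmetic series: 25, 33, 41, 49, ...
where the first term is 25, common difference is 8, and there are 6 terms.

Sₙ = n/2 × (first + last)
Last term = a + (n-1)d = 25 + (6-1)×8 = 65
S_6 = 6/2 × (25 + 65)
S_6 = 6/2 × 90 = 270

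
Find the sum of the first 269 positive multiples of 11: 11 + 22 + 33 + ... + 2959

Factor out 11: = 11(1 + 2 + ... + 269) = 11 × n(n+1)/2
= 11 × 269×270/2
= 11 × 36315
= 399465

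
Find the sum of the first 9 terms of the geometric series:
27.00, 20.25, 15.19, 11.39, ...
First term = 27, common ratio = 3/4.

Sₙ = a(1 - rⁿ) / (1 - r)
S_9 = 27(1 - (3/4)^9) / (1 - (3/4))
S_9 = 27(1 - (19683/262144)) / (1/4)
S_9 = 6546447/65536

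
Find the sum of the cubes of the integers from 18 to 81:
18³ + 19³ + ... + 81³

Use ∑_{k=1}^{n} k³ = [n(n+1)/2]², then subtract the first 17 terms.
∑_{k=1}^{81} k³ = [81×82/2]² = 3321² = 11029041
∑_{k=1}^{17} k³ = [17×18/2]² = 153² = 23409
∑_{k=18}^{81} k³ = 11029041 - 23409 = 11005632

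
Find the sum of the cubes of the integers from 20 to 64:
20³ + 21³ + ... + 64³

Use ∑_{k=1}^{n} k³ = [n(n+1)/2]², then subtract the first 19 terms.
∑_{k=1}^{64} k³ = [64×65/2]² = 2080² = 4326400
∑_{k=1}^{19} k³ = [19×20/2]² = 190² = 36100
∑_{k=20}^{64} k³ = 4326400 - 36100 = 4290300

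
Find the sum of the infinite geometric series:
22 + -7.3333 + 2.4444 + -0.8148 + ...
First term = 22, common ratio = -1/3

For |r| < 1, S = a / (1 - r)
S = 22 / (1 - (-1/3))
S = 22 / (4/3)
S = 33/2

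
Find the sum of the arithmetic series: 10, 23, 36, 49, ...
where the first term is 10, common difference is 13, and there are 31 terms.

Sₙ = n/2 × (first + last)
Last term = a + (n-1)d = 10 + (31-1)×13 = 400
S_31 = 31/2 × (10 + 400)
S_31 = 31/2 × 410 = 6355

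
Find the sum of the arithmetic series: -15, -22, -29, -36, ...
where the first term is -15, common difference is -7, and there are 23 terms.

Sₙ = n/2 × (first + last)
Last term = a + (n-1)d = -15 + (23-1)×(-7) = -169
S_23 = 23/2 × (-15 + (-169))
S_23 = 23/2 × (-184) = -2116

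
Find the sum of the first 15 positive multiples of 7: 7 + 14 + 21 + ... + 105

Factor out 7: = 7(1 + 2 + ... + 15) = 7 × n(n+1)/2
= 7 × 15×16/2
= 7 × 120
= 840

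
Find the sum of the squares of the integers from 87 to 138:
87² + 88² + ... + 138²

Use ∑_{k=1}^{n} k² = n(n+1)(2n+1)/6, then subtract the first 86 terms.
∑_{k=1}^{138} k² = 138×139×277/6 = 885569
∑_{k=1}^{86} k² = 86×87×173/6 = 215731
∑_{k=87}^{138} k² = 885569 - 215731 = 669838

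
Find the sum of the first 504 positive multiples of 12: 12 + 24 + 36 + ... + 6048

Factor out 12: = 12(1 + 2 + ... + 504) = 12 × n(n+1)/2
= 12 × 504×505/2
= 12 × 127260
= 1527120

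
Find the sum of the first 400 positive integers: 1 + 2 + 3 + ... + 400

Formula: ∑k = n(n+1)/2
= 400×401/2
= 160400/2
= 80200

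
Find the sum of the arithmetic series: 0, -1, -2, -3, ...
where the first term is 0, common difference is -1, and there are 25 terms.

Sₙ = n/2 × (first + last)
Last term = a + (n-1)d = 0 + (25-1)×(-1) = -24
S_25 = 25/2 × (0 + (-24))
S_25 = 25/2 × (-24) = -300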